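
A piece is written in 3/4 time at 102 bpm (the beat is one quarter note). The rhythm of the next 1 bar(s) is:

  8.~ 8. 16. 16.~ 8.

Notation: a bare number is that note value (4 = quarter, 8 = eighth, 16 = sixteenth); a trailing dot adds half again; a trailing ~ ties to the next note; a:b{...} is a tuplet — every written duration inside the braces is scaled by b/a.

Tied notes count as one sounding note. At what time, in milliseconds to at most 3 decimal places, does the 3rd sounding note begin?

note 3 onset = 15/8b = 1102.941ms

1. 0.0ms @ 0 + 882.353ms (3/2)
2. 882.353ms @ 3/2 + 220.588ms (3/8)
3. 1102.941ms @ 15/8 + 661.765ms (9/8)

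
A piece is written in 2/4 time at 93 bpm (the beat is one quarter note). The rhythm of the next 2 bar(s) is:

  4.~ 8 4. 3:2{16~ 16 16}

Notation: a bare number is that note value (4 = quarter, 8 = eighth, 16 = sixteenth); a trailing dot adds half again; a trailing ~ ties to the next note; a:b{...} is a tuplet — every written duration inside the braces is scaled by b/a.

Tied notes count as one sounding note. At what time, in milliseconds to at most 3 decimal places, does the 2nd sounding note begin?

note 2 onset = 2b = 1290.323ms

1. 0.0ms @ 0 + 1290.323ms (2)
2. 1290.323ms @ 2 + 967.742ms (3/2)
3. 2258.065ms @ 7/2 + 215.054ms (1/3)
4. 2473.118ms @ 23/6 + 107.527ms (1/6)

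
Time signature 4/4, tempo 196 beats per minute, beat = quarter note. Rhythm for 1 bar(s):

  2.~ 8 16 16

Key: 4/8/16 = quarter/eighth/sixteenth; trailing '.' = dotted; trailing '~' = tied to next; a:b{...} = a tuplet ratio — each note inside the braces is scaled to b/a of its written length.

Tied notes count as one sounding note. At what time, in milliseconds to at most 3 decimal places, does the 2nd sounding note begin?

note 2 onset = 7/2b = 1071.429ms

1. 0.0ms @ 0 + 1071.429ms (7/2)
2. 1071.429ms @ 7/2 + 76.531ms (1/4)
3. 1147.959ms @ 15/4 + 76.531ms (1/4)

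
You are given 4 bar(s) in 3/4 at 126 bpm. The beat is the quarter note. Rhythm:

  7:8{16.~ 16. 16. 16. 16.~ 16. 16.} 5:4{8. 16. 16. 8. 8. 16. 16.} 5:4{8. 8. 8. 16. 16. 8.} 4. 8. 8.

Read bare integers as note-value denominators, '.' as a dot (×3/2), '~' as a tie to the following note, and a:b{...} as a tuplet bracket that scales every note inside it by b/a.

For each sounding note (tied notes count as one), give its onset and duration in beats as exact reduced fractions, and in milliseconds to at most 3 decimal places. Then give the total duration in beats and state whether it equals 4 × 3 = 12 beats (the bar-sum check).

1) 0.0ms=0b +408.163ms=6/7b
2) 408.163ms=6/7b +204.082ms=3/7b
3) 612.245ms=9/7b +204.082ms=3/7b
4) 816.327ms=12/7b +408.163ms=6/7b
5) 1224.49ms=18/7b +204.082ms=3/7b
6) 1428.571ms=3b +285.714ms=3/5b
7) 1714.286ms=18/5b +142.857ms=3/10b
8) 1857.143ms=39/10b +142.857ms=3/10b
9) 2000.0ms=21/5b +285.714ms=3/5b
10) 2285.714ms=24/5b +285.714ms=3/5b
11) 2571.429ms=27/5b +142.857ms=3/10b
12) 2714.286ms=57/10b +142.857ms=3/10b
13) 2857.143ms=6b +285.714ms=3/5b
14) 3142.857ms=33/5b +285.714ms=3/5b
15) 3428.571ms=36/5b +285.714ms=3/5b
16) 3714.286ms=39/5b +142.857ms=3/10b
17) 3857.143ms=81/10b +142.857ms=3/10b
18) 4000.0ms=42/5b +285.714ms=3/5b
19) 4285.714ms=9b +714.286ms=3/2b
20) 5000.0ms=21/2b +357.143ms=3/4b
21) 5357.143ms=45/4b +357.143ms=3/4b
Σ=12b of 12 (126bpm 3/4) — PASS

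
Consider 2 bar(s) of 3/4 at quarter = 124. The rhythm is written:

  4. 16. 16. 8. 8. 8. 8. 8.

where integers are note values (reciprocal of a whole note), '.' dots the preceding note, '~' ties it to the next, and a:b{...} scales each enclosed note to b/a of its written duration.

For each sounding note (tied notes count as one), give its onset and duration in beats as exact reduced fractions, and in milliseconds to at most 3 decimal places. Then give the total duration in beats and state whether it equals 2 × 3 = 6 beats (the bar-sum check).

1) 0.0ms=0b +725.806ms=3/2b
2) 725.806ms=3/2b +181.452ms=3/8b
3) 907.258ms=15/8b +181.452ms=3/8b
4) 1088.71ms=9/4b +362.903ms=3/4b
5) 1451.613ms=3b +362.903ms=3/4b
6) 1814.516ms=15/4b +362.903ms=3/4b
7) 2177.419ms=9/2b +362.903ms=3/4b
8) 2540.323ms=21/4b +362.903ms=3/4b
Σ=6b of 6 (124bpm 3/4) — PASS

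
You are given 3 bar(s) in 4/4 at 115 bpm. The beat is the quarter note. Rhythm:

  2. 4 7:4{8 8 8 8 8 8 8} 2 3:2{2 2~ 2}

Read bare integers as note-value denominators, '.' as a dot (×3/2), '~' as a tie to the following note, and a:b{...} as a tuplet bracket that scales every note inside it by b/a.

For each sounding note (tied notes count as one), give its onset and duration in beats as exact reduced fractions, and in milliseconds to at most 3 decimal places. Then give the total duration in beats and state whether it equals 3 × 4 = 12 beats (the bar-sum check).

1) 0.0ms=0b +1565.217ms=3b
2) 1565.217ms=3b +521.739ms=1b
3) 2086.957ms=4b +149.068ms=2/7b
4) 2236.025ms=30/7b +149.068ms=2/7b
5) 2385.093ms=32/7b +149.068ms=2/7b
6) 2534.161ms=34/7b +149.068ms=2/7b
7) 2683.23ms=36/7b +149.068ms=2/7b
8) 2832.298ms=38/7b +149.068ms=2/7b
9) 2981.366ms=40/7b +149.068ms=2/7b
10) 3130.435ms=6b +1043.478ms=2b
11) 4173.913ms=8b +695.652ms=4/3b
12) 4869.565ms=28/3b +1391.304ms=8/3b
Σ=12b of 12 (115bpm 4/4) — PASS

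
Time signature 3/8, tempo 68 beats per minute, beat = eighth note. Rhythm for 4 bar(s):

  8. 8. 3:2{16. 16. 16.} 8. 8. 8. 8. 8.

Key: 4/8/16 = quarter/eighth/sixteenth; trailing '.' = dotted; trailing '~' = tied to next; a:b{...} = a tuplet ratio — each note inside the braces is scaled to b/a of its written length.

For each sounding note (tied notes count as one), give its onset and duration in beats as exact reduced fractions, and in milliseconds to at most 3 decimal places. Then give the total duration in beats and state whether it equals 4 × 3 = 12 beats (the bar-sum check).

1) 0.0ms=0b +1323.529ms=3/2b
2) 1323.529ms=3/2b +1323.529ms=3/2b
3) 2647.059ms=3b +441.176ms=1/2b
4) 3088.235ms=7/2b +441.176ms=1/2b
5) 3529.412ms=4b +441.176ms=1/2b
6) 3970.588ms=9/2b +1323.529ms=3/2b
7) 5294.118ms=6b +1323.529ms=3/2b
8) 6617.647ms=15/2b +1323.529ms=3/2b
9) 7941.176ms=9b +1323.529ms=3/2b
10) 9264.706ms=21/2b +1323.529ms=3/2b
Σ=12b of 12 (68bpm 3/8) — PASS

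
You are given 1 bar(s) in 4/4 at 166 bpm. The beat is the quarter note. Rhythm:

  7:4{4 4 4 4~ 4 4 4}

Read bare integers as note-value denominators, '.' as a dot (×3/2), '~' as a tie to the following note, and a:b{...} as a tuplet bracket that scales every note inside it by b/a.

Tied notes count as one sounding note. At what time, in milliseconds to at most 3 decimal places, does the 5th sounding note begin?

note 5 onset = 20/7b = 1032.702ms

1. 0.0ms @ 0 + 206.54ms (4/7)
2. 206.54ms @ 4/7 + 206.54ms (4/7)
3. 413.081ms @ 8/7 + 206.54ms (4/7)
4. 619.621ms @ 12/7 + 413.081ms (8/7)
5. 1032.702ms @ 20/7 + 206.54ms (4/7)
6. 1239.243ms @ 24/7 + 206.54ms (4/7)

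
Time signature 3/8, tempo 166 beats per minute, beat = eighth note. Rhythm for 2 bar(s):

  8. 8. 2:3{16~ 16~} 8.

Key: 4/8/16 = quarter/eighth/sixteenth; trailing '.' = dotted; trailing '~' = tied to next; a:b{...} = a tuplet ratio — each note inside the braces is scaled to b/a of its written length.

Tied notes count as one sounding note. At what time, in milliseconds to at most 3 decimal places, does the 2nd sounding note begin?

note 2 onset = 3/2b = 542.169ms

1. 0.0ms @ 0 + 542.169ms (3/2)
2. 542.169ms @ 3/2 + 542.169ms (3/2)
3. 1084.337ms @ 3 + 1084.337ms (3)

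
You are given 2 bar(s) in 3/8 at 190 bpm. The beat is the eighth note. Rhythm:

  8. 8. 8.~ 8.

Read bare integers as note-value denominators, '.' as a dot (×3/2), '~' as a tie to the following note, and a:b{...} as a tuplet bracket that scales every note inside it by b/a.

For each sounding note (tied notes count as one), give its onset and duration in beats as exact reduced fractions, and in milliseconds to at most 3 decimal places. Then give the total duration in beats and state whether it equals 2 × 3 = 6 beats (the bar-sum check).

1) 0.0ms=0b +473.684ms=3/2b
2) 473.684ms=3/2b +473.684ms=3/2b
3) 947.368ms=3b +947.368ms=3b
Σ=6b of 6 (190bpm 3/8) — PASS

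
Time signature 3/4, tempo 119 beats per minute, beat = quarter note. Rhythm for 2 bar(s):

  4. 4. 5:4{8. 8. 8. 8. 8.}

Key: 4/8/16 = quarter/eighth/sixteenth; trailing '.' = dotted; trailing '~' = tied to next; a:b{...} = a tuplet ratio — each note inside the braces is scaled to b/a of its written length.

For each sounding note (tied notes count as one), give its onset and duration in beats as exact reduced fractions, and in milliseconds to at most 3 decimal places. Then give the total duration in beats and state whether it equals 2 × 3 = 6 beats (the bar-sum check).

1) 0.0ms=0b +756.303ms=3/2b
2) 756.303ms=3/2b +756.303ms=3/2b
3) 1512.605ms=3b +302.521ms=3/5b
4) 1815.126ms=18/5b +302.521ms=3/5b
5) 2117.647ms=21/5b +302.521ms=3/5b
6) 2420.168ms=24/5b +302.521ms=3/5b
7) 2722.689ms=27/5b +302.521ms=3/5b
Σ=6b of 6 (119bpm 3/4) — PASS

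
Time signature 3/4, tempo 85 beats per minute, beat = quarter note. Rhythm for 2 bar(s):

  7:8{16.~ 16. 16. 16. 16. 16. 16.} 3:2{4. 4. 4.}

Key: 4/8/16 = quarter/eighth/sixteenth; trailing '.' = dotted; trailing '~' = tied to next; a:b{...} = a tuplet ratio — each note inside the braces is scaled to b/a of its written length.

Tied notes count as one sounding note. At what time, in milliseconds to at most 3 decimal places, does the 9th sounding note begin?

note 9 onset = 5b = 3529.412ms

1. 0.0ms @ 0 + 605.042ms (6/7)
2. 605.042ms @ 6/7 + 302.521ms (3/7)
3. 907.563ms @ 9/7 + 302.521ms (3/7)
4. 1210.084ms @ 12/7 + 302.521ms (3/7)
5. 1512.605ms @ 15/7 + 302.521ms (3/7)
6. 1815.126ms @ 18/7 + 302.521ms (3/7)
7. 2117.647ms @ 3 + 705.882ms (1)
8. 2823.529ms @ 4 + 705.882ms (1)
9. 3529.412ms @ 5 + 705.882ms (1)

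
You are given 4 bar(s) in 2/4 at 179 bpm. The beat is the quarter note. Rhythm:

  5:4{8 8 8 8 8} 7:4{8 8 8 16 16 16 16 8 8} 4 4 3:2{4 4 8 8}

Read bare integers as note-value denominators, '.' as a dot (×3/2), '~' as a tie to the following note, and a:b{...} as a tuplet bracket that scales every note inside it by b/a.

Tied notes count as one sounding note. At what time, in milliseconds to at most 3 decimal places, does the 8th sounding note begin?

note 8 onset = 18/7b = 861.931ms

1. 0.0ms @ 0 + 134.078ms (2/5)
2. 134.078ms @ 2/5 + 134.078ms (2/5)
3. 268.156ms @ 4/5 + 134.078ms (2/5)
4. 402.235ms @ 6/5 + 134.078ms (2/5)
5. 536.313ms @ 8/5 + 134.078ms (2/5)
6. 670.391ms @ 2 + 95.77ms (2/7)
7. 766.161ms @ 16/7 + 95.77ms (2/7)
8. 861.931ms @ 18/7 + 95.77ms (2/7)
9. 957.702ms @ 20/7 + 47.885ms (1/7)
10. 1005.587ms @ 3 + 47.885ms (1/7)
11. 1053.472ms @ 22/7 + 47.885ms (1/7)
12. 1101.357ms @ 23/7 + 47.885ms (1/7)
13. 1149.242ms @ 24/7 + 95.77ms (2/7)
14. 1245.012ms @ 26/7 + 95.77ms (2/7)
15. 1340.782ms @ 4 + 335.196ms (1)
16. 1675.978ms @ 5 + 335.196ms (1)
17. 2011.173ms @ 6 + 223.464ms (2/3)
18. 2234.637ms @ 20/3 + 223.464ms (2/3)
19. 2458.101ms @ 22/3 + 111.732ms (1/3)
20. 2569.832ms @ 23/3 + 111.732ms (1/3)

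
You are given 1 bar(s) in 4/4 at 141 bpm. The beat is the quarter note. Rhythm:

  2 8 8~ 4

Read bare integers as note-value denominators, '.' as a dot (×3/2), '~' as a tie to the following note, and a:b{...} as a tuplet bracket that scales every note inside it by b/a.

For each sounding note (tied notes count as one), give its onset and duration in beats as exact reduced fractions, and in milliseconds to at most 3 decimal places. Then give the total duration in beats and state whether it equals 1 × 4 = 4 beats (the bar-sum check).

1) 0.0ms=0b +851.064ms=2b
2) 851.064ms=2b +212.766ms=1/2b
3) 1063.83ms=5/2b +638.298ms=3/2b
Σ=4b of 4 (141bpm 4/4) — PASS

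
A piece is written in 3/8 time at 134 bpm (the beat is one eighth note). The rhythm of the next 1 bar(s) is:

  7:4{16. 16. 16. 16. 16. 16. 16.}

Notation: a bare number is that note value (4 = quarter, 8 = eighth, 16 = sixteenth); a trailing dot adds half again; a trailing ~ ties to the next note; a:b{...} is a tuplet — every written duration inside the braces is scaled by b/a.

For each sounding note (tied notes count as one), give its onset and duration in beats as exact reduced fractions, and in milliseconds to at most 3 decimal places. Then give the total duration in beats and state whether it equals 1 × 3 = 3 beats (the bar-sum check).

1) 0.0ms=0b +191.898ms=3/7b
2) 191.898ms=3/7b +191.898ms=3/7b
3) 383.795ms=6/7b +191.898ms=3/7b
4) 575.693ms=9/7b +191.898ms=3/7b
5) 767.591ms=12/7b +191.898ms=3/7b
6) 959.488ms=15/7b +191.898ms=3/7b
7) 1151.386ms=18/7b +191.898ms=3/7b
Σ=3b of 3 (134bpm 3/8) — PASS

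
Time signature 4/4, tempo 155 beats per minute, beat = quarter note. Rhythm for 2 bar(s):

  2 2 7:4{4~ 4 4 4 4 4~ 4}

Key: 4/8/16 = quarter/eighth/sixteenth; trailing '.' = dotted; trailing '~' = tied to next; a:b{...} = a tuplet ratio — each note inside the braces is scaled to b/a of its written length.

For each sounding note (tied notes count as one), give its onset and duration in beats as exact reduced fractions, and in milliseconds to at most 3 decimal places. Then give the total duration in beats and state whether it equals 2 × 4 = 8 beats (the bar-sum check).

1) 0.0ms=0b +774.194ms=2b
2) 774.194ms=2b +774.194ms=2b
3) 1548.387ms=4b +442.396ms=8/7b
4) 1990.783ms=36/7b +221.198ms=4/7b
5) 2211.982ms=40/7b +221.198ms=4/7b
6) 2433.18ms=44/7b +221.198ms=4/7b
7) 2654.378ms=48/7b +442.396ms=8/7b
Σ=8b of 8 (155bpm 4/4) — PASS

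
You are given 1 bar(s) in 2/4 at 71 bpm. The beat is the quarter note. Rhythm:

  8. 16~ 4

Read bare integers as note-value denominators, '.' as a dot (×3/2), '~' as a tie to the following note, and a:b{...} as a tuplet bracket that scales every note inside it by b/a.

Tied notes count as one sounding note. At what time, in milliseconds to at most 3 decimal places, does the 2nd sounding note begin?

note 2 onset = 3/4b = 633.803ms

1. 0.0ms @ 0 + 633.803ms (3/4)
2. 633.803ms @ 3/4 + 1056.338ms (5/4)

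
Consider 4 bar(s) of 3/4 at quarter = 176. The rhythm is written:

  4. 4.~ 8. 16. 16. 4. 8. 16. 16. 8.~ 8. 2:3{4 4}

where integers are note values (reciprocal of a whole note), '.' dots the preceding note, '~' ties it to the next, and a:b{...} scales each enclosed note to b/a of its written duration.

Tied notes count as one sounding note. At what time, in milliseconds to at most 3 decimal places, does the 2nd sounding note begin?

note 2 onset = 3/2b = 511.364ms

1. 0.0ms @ 0 + 511.364ms (3/2)
2. 511.364ms @ 3/2 + 767.045ms (9/4)
3. 1278.409ms @ 15/4 + 127.841ms (3/8)
4. 1406.25ms @ 33/8 + 127.841ms (3/8)
5. 1534.091ms @ 9/2 + 511.364ms (3/2)
6. 2045.455ms @ 6 + 255.682ms (3/4)
7. 2301.136ms @ 27/4 + 127.841ms (3/8)
8. 2428.977ms @ 57/8 + 127.841ms (3/8)
9. 2556.818ms @ 15/2 + 511.364ms (3/2)
10. 3068.182ms @ 9 + 511.364ms (3/2)
11. 3579.545ms @ 21/2 + 511.364ms (3/2)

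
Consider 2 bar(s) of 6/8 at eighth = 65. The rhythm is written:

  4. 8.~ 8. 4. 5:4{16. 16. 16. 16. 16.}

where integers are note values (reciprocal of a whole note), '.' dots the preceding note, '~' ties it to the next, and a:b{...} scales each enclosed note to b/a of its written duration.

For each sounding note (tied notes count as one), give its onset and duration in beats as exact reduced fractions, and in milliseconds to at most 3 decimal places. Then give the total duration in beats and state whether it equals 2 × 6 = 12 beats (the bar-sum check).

1) 0.0ms=0b +2769.231ms=3b
2) 2769.231ms=3b +2769.231ms=3b
3) 5538.462ms=6b +2769.231ms=3b
4) 8307.692ms=9b +553.846ms=3/5b
5) 8861.538ms=48/5b +553.846ms=3/5b
6) 9415.385ms=51/5b +553.846ms=3/5b
7) 9969.231ms=54/5b +553.846ms=3/5b
8) 10523.077ms=57/5b +553.846ms=3/5b
Σ=12b of 12 (65bpm 6/8) — PASS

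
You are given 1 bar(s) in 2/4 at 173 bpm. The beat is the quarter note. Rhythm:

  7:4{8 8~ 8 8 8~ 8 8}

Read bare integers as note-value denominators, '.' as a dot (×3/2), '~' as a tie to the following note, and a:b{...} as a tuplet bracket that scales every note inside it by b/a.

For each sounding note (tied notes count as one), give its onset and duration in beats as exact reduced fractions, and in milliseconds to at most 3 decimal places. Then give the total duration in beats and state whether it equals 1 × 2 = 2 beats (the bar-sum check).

1) 0.0ms=0b +99.092ms=2/7b
2) 99.092ms=2/7b +198.183ms=4/7b
3) 297.275ms=6/7b +99.092ms=2/7b
4) 396.367ms=8/7b +198.183ms=4/7b
5) 594.55ms=12/7b +99.092ms=2/7b
Σ=2b of 2 (173bpm 2/4) — PASS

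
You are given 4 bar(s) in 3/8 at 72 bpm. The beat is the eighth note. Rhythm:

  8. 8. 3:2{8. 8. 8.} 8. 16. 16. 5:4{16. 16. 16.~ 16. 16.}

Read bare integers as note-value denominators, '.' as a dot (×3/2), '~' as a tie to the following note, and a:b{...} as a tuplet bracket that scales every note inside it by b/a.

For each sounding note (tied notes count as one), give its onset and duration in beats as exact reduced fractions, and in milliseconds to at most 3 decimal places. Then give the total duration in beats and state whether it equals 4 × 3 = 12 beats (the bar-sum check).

1) 0.0ms=0b +1250.0ms=3/2b
2) 1250.0ms=3/2b +1250.0ms=3/2b
3) 2500.0ms=3b +833.333ms=1b
4) 3333.333ms=4b +833.333ms=1b
5) 4166.667ms=5b +833.333ms=1b
6) 5000.0ms=6b +1250.0ms=3/2b
7) 6250.0ms=15/2b +625.0ms=3/4b
8) 6875.0ms=33/4b +625.0ms=3/4b
9) 7500.0ms=9b +500.0ms=3/5b
10) 8000.0ms=48/5b +500.0ms=3/5b
11) 8500.0ms=51/5b +1000.0ms=6/5b
12) 9500.0ms=57/5b +500.0ms=3/5b
Σ=12b of 12 (72bpm 3/8) — PASS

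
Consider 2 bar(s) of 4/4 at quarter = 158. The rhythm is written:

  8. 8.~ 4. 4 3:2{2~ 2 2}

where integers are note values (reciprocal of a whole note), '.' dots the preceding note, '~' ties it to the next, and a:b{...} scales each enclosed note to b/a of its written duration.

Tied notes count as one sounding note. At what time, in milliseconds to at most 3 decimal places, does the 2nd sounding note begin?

1. 0.0ms @ 0 + 284.81ms (3/4)
2. 284.81ms @ 3/4 + 854.43ms (9/4)
3. 1139.241ms @ 3 + 379.747ms (1)
4. 1518.987ms @ 4 + 1012.658ms (8/3)
5. 2531.646ms @ 20/3 + 506.329ms (4/3)

note 2 onset = 3/4b = 284.81ms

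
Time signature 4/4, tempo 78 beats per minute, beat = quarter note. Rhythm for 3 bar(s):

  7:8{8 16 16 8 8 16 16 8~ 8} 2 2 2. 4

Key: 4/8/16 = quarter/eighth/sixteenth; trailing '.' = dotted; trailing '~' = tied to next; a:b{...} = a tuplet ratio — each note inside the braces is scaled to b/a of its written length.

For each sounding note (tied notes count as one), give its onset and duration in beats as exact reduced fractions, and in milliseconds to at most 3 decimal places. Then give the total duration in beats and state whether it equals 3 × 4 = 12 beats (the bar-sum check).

1) 0.0ms=0b +439.56ms=4/7b
2) 439.56ms=4/7b +219.78ms=2/7b
3) 659.341ms=6/7b +219.78ms=2/7b
4) 879.121ms=8/7b +439.56ms=4/7b
5) 1318.681ms=12/7b +439.56ms=4/7b
6) 1758.242ms=16/7b +219.78ms=2/7b
7) 1978.022ms=18/7b +219.78ms=2/7b
8) 2197.802ms=20/7b +879.121ms=8/7b
9) 3076.923ms=4b +1538.462ms=2b
10) 4615.385ms=6b +1538.462ms=2b
11) 6153.846ms=8b +2307.692ms=3b
12) 8461.538ms=11b +769.231ms=1b
Σ=12b of 12 (78bpm 4/4) — PASS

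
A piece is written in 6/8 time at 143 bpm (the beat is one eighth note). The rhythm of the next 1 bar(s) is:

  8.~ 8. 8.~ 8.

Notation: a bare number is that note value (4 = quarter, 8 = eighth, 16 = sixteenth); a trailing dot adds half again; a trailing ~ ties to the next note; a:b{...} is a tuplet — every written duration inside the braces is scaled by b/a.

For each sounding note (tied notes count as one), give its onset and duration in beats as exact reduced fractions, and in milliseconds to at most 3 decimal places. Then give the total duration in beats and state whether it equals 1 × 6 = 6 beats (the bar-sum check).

1) 0.0ms=0b +1258.741ms=3b
2) 1258.741ms=3b +1258.741ms=3b
Σ=6b of 6 (143bpm 6/8) — PASS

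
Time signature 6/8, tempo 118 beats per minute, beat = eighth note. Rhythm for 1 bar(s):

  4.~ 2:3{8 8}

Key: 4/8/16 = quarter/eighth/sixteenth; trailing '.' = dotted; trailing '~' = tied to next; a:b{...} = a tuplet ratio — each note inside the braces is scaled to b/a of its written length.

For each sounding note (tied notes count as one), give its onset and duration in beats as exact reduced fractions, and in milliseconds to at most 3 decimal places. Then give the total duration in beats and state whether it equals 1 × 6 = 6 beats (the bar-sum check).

1) 0.0ms=0b +2288.136ms=9/2b
2) 2288.136ms=9/2b +762.712ms=3/2b
Σ=6b of 6 (118bpm 6/8) — PASS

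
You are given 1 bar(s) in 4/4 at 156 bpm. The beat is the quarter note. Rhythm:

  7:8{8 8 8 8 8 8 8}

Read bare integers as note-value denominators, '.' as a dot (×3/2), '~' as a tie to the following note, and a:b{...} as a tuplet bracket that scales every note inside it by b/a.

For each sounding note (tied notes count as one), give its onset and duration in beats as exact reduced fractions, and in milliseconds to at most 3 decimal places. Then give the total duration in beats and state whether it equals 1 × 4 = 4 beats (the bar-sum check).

1) 0.0ms=0b +219.78ms=4/7b
2) 219.78ms=4/7b +219.78ms=4/7b
3) 439.56ms=8/7b +219.78ms=4/7b
4) 659.341ms=12/7b +219.78ms=4/7b
5) 879.121ms=16/7b +219.78ms=4/7b
6) 1098.901ms=20/7b +219.78ms=4/7b
7) 1318.681ms=24/7b +219.78ms=4/7b
Σ=4b of 4 (156bpm 4/4) — PASS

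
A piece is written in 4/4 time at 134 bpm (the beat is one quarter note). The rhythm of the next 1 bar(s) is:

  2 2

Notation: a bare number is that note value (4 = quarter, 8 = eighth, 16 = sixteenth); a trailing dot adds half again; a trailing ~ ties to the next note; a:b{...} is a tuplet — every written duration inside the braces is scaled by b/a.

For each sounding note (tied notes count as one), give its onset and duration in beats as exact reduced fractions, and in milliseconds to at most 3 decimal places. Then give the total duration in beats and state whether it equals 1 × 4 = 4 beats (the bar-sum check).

1) 0.0ms=0b +895.522ms=2b
2) 895.522ms=2b +895.522ms=2b
Σ=4b of 4 (134bpm 4/4) — PASS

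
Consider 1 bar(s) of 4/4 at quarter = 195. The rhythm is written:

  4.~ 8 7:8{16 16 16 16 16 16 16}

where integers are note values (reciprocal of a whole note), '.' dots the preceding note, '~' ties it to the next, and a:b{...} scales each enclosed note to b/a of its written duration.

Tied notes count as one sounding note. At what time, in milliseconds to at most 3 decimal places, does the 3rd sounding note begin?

note 3 onset = 16/7b = 703.297ms

1. 0.0ms @ 0 + 615.385ms (2)
2. 615.385ms @ 2 + 87.912ms (2/7)
3. 703.297ms @ 16/7 + 87.912ms (2/7)
4. 791.209ms @ 18/7 + 87.912ms (2/7)
5. 879.121ms @ 20/7 + 87.912ms (2/7)
6. 967.033ms @ 22/7 + 87.912ms (2/7)
7. 1054.945ms @ 24/7 + 87.912ms (2/7)
8. 1142.857ms @ 26/7 + 87.912ms (2/7)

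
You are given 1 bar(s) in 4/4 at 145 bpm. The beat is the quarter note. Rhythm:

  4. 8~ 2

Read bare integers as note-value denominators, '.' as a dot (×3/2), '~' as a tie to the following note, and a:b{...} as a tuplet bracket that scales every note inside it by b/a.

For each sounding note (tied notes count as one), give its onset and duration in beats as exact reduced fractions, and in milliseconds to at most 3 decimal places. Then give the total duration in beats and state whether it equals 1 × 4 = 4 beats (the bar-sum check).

1) 0.0ms=0b +620.69ms=3/2b
2) 620.69ms=3/2b +1034.483ms=5/2b
Σ=4b of 4 (145bpm 4/4) — PASS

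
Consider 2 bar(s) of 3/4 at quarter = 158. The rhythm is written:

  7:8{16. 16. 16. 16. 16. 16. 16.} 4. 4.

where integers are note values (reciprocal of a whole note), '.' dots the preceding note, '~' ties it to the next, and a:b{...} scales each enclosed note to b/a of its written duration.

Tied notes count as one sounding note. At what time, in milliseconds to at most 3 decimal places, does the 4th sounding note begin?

note 4 onset = 9/7b = 488.246ms

1. 0.0ms @ 0 + 162.749ms (3/7)
2. 162.749ms @ 3/7 + 162.749ms (3/7)
3. 325.497ms @ 6/7 + 162.749ms (3/7)
4. 488.246ms @ 9/7 + 162.749ms (3/7)
5. 650.995ms @ 12/7 + 162.749ms (3/7)
6. 813.743ms @ 15/7 + 162.749ms (3/7)
7. 976.492ms @ 18/7 + 162.749ms (3/7)
8. 1139.241ms @ 3 + 569.62ms (3/2)
9. 1708.861ms @ 9/2 + 569.62ms (3/2)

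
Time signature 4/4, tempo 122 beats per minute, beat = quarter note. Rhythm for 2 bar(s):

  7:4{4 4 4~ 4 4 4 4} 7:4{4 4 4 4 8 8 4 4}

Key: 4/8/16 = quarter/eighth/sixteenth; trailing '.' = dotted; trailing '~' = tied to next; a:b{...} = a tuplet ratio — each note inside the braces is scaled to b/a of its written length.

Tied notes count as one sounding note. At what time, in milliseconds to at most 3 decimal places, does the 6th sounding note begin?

1. 0.0ms @ 0 + 281.03ms (4/7)
2. 281.03ms @ 4/7 + 281.03ms (4/7)
3. 562.061ms @ 8/7 + 562.061ms (8/7)
4. 1124.122ms @ 16/7 + 281.03ms (4/7)
5. 1405.152ms @ 20/7 + 281.03ms (4/7)
6. 1686.183ms @ 24/7 + 281.03ms (4/7)
7. 1967.213ms @ 4 + 281.03ms (4/7)
8. 2248.244ms @ 32/7 + 281.03ms (4/7)
9. 2529.274ms @ 36/7 + 281.03ms (4/7)
10. 2810.304ms @ 40/7 + 281.03ms (4/7)
11. 3091.335ms @ 44/7 + 140.515ms (2/7)
12. 3231.85ms @ 46/7 + 140.515ms (2/7)
13. 3372.365ms @ 48/7 + 281.03ms (4/7)
14. 3653.396ms @ 52/7 + 281.03ms (4/7)

note 6 onset = 24/7b = 1686.183ms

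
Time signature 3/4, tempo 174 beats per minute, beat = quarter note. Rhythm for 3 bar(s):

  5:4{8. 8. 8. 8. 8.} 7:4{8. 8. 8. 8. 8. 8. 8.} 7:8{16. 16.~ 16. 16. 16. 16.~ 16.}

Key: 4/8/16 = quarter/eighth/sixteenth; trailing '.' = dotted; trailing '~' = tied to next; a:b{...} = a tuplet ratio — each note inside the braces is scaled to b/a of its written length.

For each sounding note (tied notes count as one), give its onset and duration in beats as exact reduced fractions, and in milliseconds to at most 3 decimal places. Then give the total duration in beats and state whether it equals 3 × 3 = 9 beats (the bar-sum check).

1) 0.0ms=0b +206.897ms=3/5b
2) 206.897ms=3/5b +206.897ms=3/5b
3) 413.793ms=6/5b +206.897ms=3/5b
4) 620.69ms=9/5b +206.897ms=3/5b
5) 827.586ms=12/5b +206.897ms=3/5b
6) 1034.483ms=3b +147.783ms=3/7b
7) 1182.266ms=24/7b +147.783ms=3/7b
8) 1330.049ms=27/7b +147.783ms=3/7b
9) 1477.833ms=30/7b +147.783ms=3/7b
10) 1625.616ms=33/7b +147.783ms=3/7b
11) 1773.399ms=36/7b +147.783ms=3/7b
12) 1921.182ms=39/7b +147.783ms=3/7b
13) 2068.966ms=6b +147.783ms=3/7b
14) 2216.749ms=45/7b +295.567ms=6/7b
15) 2512.315ms=51/7b +147.783ms=3/7b
16) 2660.099ms=54/7b +147.783ms=3/7b
17) 2807.882ms=57/7b +295.567ms=6/7b
Σ=9b of 9 (174bpm 3/4) — PASS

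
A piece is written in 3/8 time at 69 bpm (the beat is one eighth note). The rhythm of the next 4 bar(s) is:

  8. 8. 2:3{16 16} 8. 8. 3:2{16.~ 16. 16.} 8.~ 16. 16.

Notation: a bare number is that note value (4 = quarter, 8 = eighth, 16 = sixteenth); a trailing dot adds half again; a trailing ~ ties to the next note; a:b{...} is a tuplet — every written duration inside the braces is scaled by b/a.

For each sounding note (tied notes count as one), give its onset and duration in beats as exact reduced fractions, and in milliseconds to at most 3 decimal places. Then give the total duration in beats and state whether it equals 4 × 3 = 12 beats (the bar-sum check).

1) 0.0ms=0b +1304.348ms=3/2b
2) 1304.348ms=3/2b +1304.348ms=3/2b
3) 2608.696ms=3b +652.174ms=3/4b
4) 3260.87ms=15/4b +652.174ms=3/4b
5) 3913.043ms=9/2b +1304.348ms=3/2b
6) 5217.391ms=6b +1304.348ms=3/2b
7) 6521.739ms=15/2b +869.565ms=1b
8) 7391.304ms=17/2b +434.783ms=1/2b
9) 7826.087ms=9b +1956.522ms=9/4b
10) 9782.609ms=45/4b +652.174ms=3/4b
Σ=12b of 12 (69bpm 3/8) — PASS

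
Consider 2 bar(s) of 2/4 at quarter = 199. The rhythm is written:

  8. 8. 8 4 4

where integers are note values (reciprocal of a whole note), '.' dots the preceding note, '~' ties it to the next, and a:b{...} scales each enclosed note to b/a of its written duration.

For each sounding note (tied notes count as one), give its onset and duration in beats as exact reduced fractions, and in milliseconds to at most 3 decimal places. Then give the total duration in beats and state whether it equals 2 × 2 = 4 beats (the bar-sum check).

1) 0.0ms=0b +226.131ms=3/4b
2) 226.131ms=3/4b +226.131ms=3/4b
3) 452.261ms=3/2b +150.754ms=1/2b
4) 603.015ms=2b +301.508ms=1b
5) 904.523ms=3b +301.508ms=1b
Σ=4b of 4 (199bpm 2/4) — PASS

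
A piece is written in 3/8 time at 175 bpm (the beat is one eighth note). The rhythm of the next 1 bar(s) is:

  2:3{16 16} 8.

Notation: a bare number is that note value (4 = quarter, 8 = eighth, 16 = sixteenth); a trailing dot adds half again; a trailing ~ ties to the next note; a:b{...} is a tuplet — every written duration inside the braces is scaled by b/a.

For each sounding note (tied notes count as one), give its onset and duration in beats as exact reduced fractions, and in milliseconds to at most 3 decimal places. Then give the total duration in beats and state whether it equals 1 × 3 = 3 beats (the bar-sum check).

1) 0.0ms=0b +257.143ms=3/4b
2) 257.143ms=3/4b +257.143ms=3/4b
3) 514.286ms=3/2b +514.286ms=3/2b
Σ=3b of 3 (175bpm 3/8) — PASS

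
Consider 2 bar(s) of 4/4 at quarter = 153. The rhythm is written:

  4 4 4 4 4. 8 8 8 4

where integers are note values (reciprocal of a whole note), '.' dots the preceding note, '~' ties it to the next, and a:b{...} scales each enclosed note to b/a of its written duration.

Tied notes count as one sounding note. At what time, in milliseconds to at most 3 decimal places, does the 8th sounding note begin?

1. 0.0ms @ 0 + 392.157ms (1)
2. 392.157ms @ 1 + 392.157ms (1)
3. 784.314ms @ 2 + 392.157ms (1)
4. 1176.471ms @ 3 + 392.157ms (1)
5. 1568.627ms @ 4 + 588.235ms (3/2)
6. 2156.863ms @ 11/2 + 196.078ms (1/2)
7. 2352.941ms @ 6 + 196.078ms (1/2)
8. 2549.02ms @ 13/2 + 196.078ms (1/2)
9. 2745.098ms @ 7 + 392.157ms (1)

note 8 onset = 13/2b = 2549.02ms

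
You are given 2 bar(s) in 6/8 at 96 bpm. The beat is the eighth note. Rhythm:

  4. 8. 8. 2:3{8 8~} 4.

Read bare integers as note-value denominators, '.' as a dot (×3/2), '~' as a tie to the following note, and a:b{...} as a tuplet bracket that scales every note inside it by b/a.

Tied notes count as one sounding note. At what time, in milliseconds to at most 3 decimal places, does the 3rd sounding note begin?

1. 0.0ms @ 0 + 1875.0ms (3)
2. 1875.0ms @ 3 + 937.5ms (3/2)
3. 2812.5ms @ 9/2 + 937.5ms (3/2)
4. 3750.0ms @ 6 + 937.5ms (3/2)
5. 4687.5ms @ 15/2 + 2812.5ms (9/2)

note 3 onset = 9/2b = 2812.5ms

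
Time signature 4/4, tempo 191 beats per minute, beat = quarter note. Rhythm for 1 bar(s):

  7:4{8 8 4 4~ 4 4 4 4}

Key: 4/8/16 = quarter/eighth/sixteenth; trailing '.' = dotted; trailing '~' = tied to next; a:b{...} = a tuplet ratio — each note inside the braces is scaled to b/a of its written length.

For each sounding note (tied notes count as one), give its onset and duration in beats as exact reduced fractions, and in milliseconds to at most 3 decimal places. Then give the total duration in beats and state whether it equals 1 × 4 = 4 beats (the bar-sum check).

1) 0.0ms=0b +89.753ms=2/7b
2) 89.753ms=2/7b +89.753ms=2/7b
3) 179.506ms=4/7b +179.506ms=4/7b
4) 359.013ms=8/7b +359.013ms=8/7b
5) 718.025ms=16/7b +179.506ms=4/7b
6) 897.532ms=20/7b +179.506ms=4/7b
7) 1077.038ms=24/7b +179.506ms=4/7b
Σ=4b of 4 (191bpm 4/4) — PASS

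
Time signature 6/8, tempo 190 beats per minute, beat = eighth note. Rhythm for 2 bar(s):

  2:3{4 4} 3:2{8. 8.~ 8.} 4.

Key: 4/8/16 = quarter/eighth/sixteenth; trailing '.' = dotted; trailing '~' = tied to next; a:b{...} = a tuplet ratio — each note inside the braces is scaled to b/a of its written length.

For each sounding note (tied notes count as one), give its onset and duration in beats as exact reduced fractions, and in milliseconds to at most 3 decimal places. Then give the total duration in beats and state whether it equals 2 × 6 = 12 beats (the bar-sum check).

1) 0.0ms=0b +947.368ms=3b
2) 947.368ms=3b +947.368ms=3b
3) 1894.737ms=6b +315.789ms=1b
4) 2210.526ms=7b +631.579ms=2b
5) 2842.105ms=9b +947.368ms=3b
Σ=12b of 12 (190bpm 6/8) — PASS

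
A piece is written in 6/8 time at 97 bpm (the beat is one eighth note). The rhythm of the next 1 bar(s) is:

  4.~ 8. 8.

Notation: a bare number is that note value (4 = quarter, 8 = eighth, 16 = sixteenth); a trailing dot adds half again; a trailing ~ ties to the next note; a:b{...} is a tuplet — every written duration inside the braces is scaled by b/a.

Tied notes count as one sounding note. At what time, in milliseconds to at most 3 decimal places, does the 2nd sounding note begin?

1. 0.0ms @ 0 + 2783.505ms (9/2)
2. 2783.505ms @ 9/2 + 927.835ms (3/2)

note 2 onset = 9/2b = 2783.505ms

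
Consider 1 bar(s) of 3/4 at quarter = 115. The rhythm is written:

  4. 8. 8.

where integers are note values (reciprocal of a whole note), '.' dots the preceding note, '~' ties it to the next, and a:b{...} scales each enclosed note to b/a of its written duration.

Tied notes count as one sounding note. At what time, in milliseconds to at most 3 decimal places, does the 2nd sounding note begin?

1. 0.0ms @ 0 + 782.609ms (3/2)
2. 782.609ms @ 3/2 + 391.304ms (3/4)
3. 1173.913ms @ 9/4 + 391.304ms (3/4)

note 2 onset = 3/2b = 782.609ms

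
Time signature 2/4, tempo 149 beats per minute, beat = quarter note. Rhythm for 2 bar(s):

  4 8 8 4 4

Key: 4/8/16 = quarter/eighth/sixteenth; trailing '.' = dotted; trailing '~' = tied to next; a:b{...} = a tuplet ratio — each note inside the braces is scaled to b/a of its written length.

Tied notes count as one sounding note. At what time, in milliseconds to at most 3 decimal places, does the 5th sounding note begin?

1. 0.0ms @ 0 + 402.685ms (1)
2. 402.685ms @ 1 + 201.342ms (1/2)
3. 604.027ms @ 3/2 + 201.342ms (1/2)
4. 805.369ms @ 2 + 402.685ms (1)
5. 1208.054ms @ 3 + 402.685ms (1)

note 5 onset = 3b = 1208.054ms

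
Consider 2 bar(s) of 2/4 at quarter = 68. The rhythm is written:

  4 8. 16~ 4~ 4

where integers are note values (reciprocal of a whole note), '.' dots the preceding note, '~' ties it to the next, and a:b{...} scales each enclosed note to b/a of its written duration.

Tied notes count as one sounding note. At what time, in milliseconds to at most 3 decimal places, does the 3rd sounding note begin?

1. 0.0ms @ 0 + 882.353ms (1)
2. 882.353ms @ 1 + 661.765ms (3/4)
3. 1544.118ms @ 7/4 + 1985.294ms (9/4)

note 3 onset = 7/4b = 1544.118ms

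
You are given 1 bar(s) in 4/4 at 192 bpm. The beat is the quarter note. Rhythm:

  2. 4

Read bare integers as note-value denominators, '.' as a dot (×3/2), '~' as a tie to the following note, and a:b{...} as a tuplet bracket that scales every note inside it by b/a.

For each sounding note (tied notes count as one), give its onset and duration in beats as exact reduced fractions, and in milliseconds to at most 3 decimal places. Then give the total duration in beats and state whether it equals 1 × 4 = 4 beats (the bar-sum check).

1) 0.0ms=0b +937.5ms=3b
2) 937.5ms=3b +312.5ms=1b
Σ=4b of 4 (192bpm 4/4) — PASS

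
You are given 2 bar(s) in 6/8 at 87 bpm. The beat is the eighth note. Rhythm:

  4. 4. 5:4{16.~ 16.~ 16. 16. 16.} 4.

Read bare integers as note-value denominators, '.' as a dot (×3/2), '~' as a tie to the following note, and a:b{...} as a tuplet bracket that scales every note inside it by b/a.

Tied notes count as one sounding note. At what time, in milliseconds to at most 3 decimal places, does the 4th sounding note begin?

note 4 onset = 39/5b = 5379.31ms

1. 0.0ms @ 0 + 2068.966ms (3)
2. 2068.966ms @ 3 + 2068.966ms (3)
3. 4137.931ms @ 6 + 1241.379ms (9/5)
4. 5379.31ms @ 39/5 + 413.793ms (3/5)
5. 5793.103ms @ 42/5 + 413.793ms (3/5)
6. 6206.897ms @ 9 + 2068.966ms (3)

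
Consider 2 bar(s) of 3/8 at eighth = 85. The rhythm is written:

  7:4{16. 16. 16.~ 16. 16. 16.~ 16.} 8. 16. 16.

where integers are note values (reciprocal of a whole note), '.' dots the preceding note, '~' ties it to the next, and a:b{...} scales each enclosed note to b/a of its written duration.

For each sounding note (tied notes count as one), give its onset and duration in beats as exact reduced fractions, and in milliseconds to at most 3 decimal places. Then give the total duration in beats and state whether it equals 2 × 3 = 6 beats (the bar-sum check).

1) 0.0ms=0b +302.521ms=3/7b
2) 302.521ms=3/7b +302.521ms=3/7b
3) 605.042ms=6/7b +605.042ms=6/7b
4) 1210.084ms=12/7b +302.521ms=3/7b
5) 1512.605ms=15/7b +605.042ms=6/7b
6) 2117.647ms=3b +1058.824ms=3/2b
7) 3176.471ms=9/2b +529.412ms=3/4b
8) 3705.882ms=21/4b +529.412ms=3/4b
Σ=6b of 6 (85bpm 3/8) — PASS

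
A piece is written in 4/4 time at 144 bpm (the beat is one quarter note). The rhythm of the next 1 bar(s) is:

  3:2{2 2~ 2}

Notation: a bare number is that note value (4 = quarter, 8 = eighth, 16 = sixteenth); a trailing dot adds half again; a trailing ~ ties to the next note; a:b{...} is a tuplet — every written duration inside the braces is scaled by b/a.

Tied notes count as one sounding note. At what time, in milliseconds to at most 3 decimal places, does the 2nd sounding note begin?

1. 0.0ms @ 0 + 555.556ms (4/3)
2. 555.556ms @ 4/3 + 1111.111ms (8/3)

note 2 onset = 4/3b = 555.556ms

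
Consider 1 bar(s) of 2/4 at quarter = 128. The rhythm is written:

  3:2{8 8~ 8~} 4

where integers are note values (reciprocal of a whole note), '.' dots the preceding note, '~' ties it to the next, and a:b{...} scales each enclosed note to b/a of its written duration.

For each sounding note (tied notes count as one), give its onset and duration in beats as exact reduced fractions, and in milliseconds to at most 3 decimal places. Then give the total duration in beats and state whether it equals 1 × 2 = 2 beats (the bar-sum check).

1) 0.0ms=0b +156.25ms=1/3b
2) 156.25ms=1/3b +781.25ms=5/3b
Σ=2b of 2 (128bpm 2/4) — PASS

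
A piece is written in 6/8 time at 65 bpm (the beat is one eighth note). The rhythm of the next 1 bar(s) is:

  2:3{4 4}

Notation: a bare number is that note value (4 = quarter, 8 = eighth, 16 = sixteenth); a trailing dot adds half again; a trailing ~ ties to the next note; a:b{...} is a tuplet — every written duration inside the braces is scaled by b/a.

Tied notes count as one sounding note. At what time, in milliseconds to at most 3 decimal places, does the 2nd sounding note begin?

1. 0.0ms @ 0 + 2769.231ms (3)
2. 2769.231ms @ 3 + 2769.231ms (3)

note 2 onset = 3b = 2769.231ms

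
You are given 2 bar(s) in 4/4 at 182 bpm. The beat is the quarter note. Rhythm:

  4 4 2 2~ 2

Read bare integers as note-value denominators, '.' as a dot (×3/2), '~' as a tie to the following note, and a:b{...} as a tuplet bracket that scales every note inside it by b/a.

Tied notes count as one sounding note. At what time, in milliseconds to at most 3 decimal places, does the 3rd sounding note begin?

note 3 onset = 2b = 659.341ms

1. 0.0ms @ 0 + 329.67ms (1)
2. 329.67ms @ 1 + 329.67ms (1)
3. 659.341ms @ 2 + 659.341ms (2)
4. 1318.681ms @ 4 + 1318.681ms (4)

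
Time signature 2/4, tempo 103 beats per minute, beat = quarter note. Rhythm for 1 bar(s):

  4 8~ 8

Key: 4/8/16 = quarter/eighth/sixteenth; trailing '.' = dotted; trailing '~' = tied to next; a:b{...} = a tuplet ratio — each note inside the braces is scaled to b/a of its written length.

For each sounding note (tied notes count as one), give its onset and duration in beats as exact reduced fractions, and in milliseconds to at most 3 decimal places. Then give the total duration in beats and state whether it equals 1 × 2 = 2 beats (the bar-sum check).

1) 0.0ms=0b +582.524ms=1b
2) 582.524ms=1b +582.524ms=1b
Σ=2b of 2 (103bpm 2/4) — PASS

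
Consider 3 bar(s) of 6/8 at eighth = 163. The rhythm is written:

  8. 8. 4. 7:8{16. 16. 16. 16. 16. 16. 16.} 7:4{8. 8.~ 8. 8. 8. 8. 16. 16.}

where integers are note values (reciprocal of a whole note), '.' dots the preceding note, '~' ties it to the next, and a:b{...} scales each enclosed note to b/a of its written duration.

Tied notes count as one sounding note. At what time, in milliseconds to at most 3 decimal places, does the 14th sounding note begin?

note 14 onset = 108/7b = 5679.229ms

1. 0.0ms @ 0 + 552.147ms (3/2)
2. 552.147ms @ 3/2 + 552.147ms (3/2)
3. 1104.294ms @ 3 + 1104.294ms (3)
4. 2208.589ms @ 6 + 315.513ms (6/7)
5. 2524.102ms @ 48/7 + 315.513ms (6/7)
6. 2839.614ms @ 54/7 + 315.513ms (6/7)
7. 3155.127ms @ 60/7 + 315.513ms (6/7)
8. 3470.64ms @ 66/7 + 315.513ms (6/7)
9. 3786.152ms @ 72/7 + 315.513ms (6/7)
10. 4101.665ms @ 78/7 + 315.513ms (6/7)
11. 4417.178ms @ 12 + 315.513ms (6/7)
12. 4732.691ms @ 90/7 + 631.025ms (12/7)
13. 5363.716ms @ 102/7 + 315.513ms (6/7)
14. 5679.229ms @ 108/7 + 315.513ms (6/7)
15. 5994.741ms @ 114/7 + 315.513ms (6/7)
16. 6310.254ms @ 120/7 + 157.756ms (3/7)
17. 6468.011ms @ 123/7 + 157.756ms (3/7)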